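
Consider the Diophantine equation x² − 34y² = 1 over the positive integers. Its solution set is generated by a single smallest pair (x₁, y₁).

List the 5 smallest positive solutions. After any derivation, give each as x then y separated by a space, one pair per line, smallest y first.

35 6
2449 420
171395 29394
11995201 2057160
839492675 143971806

d=34: √d = [5; 1,4,1,10] (ℓ=4, even), read p_3/q_3
k=0  a_k=5  p_k/q_k = 5/1
k=1  a_k=1  p_k/q_k = 6/1
k=2  a_k=4  p_k/q_k = 29/5
k=3  a_k=1  p_k/q_k = 35/6
→ (35, 6).  Check: 35²=1225, 34·6²=1224, difference 1.
(35+6√34)^2 = 2449 + 420√34
(35+6√34)^3 = 171395 + 29394√34
(35+6√34)^4 = 11995201 + 2057160√34
(35+6√34)^5 = 839492675 + 143971806√34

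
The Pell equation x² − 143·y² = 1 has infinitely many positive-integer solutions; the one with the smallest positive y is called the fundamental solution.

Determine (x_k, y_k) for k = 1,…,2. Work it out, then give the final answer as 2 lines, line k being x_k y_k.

[11; 1,22] for √143; ℓ=2 ⇒ convergent index 1
k=0  a_k=11  p_k/q_k = 11/1
k=1  a_k=1  p_k/q_k = 12/1
fundamental: x₁=12, y₁=1  (since 144 − 143·1 = 1)
k=2:  x_2 = 12·12+143·1·1 = 287,  y_2 = 12·1+1·12 = 24

12 1
287 24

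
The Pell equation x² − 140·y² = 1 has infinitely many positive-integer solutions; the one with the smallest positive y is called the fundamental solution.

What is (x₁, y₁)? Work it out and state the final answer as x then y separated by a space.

√140 = [11; 1,4,1,22, …], period ℓ=4 (even) → k=3
step 0: (11, 1)  from 11·(1,0) + (0,1)
…
step 2: (59, 5)  from 4·(12,1) + (11,1)
step 3: (71, 6)  from 1·(59,5) + (12,1)
(x₁, y₁) = (71, 6);  71² − 140·6² = 1 ✓

71 6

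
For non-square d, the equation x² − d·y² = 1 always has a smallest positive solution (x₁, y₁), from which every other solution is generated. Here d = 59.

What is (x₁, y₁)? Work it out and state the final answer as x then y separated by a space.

530 69

d=59: √d = [7; 1,2,7,2,1,14] (ℓ=6, even), read p_5/q_5
step 0: (7, 1)  from 7·(1,0) + (0,1)
…
step 3: (169, 22)  from 7·(23,3) + (8,1)
step 4: (361, 47)  from 2·(169,22) + (23,3)
step 5: (530, 69)  from 1·(361,47) + (169,22)
(x₁, y₁) = (530, 69);  530² − 59·69² = 1 ✓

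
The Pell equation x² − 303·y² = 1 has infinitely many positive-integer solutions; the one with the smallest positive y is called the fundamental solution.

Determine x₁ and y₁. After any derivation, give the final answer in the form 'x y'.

[17; 2,2,5,2,2,34] for √303; ℓ=6 ⇒ convergent index 5
step 0: (17, 1)  from 17·(1,0) + (0,1)
…
step 2: (87, 5)  from 2·(35,2) + (17,1)
…
step 4: (1027, 59)  from 2·(470,27) + (87,5)
step 5: (2524, 145)  from 2·(1027,59) + (470,27)
→ (2524, 145).  Check: 2524²=6370576, 303·145²=6370575, difference 1.

2524 145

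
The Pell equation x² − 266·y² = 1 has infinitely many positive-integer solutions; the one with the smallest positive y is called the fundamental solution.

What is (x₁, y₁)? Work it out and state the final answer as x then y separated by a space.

685 42

d=266: √d = [16; 3,4,3,32] (ℓ=4, even), read p_3/q_3
a_0=16:  p_0=16·1+0=16,  q_0=16·0+1=1
a_1=3:  p_1=3·16+1=49,  q_1=3·1+0=3
a_2=4:  p_2=4·49+16=212,  q_2=4·3+1=13
a_3=3:  p_3=3·212+49=685,  q_3=3·13+3=42
fundamental: x₁=685, y₁=42  (since 469225 − 266·1764 = 1)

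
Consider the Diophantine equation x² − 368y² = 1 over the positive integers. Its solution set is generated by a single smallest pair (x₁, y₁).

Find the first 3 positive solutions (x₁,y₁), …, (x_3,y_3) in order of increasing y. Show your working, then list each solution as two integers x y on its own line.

1151 60
2649601 138120
6099380351 317952180

d=368: √d = [19; 5,2,5,38] (ℓ=4, even), read p_3/q_3
i=0: a=19 ⇒ p=19, q=1
…
i=2: a=2 ⇒ p=211, q=11
i=3: a=5 ⇒ p=1151, q=60
fundamental: x₁=1151, y₁=60  (since 1324801 − 368·3600 = 1)
(x_2, y_2) = (1151·1151 + 368·60·60, 1151·60 + 60·1151) = (2649601, 138120)
(x_3, y_3) = (1151·2649601 + 368·60·138120, 1151·138120 + 60·2649601) = (6099380351, 317952180)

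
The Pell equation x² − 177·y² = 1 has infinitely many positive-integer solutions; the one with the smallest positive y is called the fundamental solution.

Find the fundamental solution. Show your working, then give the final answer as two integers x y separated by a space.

√177 → a₀=13, period (3,3,2,8,2,3,3,26); ℓ=8 even so k=7
a_0=13:  p_0=13·1+0=13,  q_0=13·0+1=1
a_1=3:  p_1=3·13+1=40,  q_1=3·1+0=3
a_2=3:  p_2=3·40+13=133,  q_2=3·3+1=10
…
a_4=8:  p_4=8·306+133=2581,  q_4=8·23+10=194
a_5=2:  p_5=2·2581+306=5468,  q_5=2·194+23=411
a_6=3:  p_6=3·5468+2581=18985,  q_6=3·411+194=1427
a_7=3:  p_7=3·18985+5468=62423,  q_7=3·1427+411=4692
→ (62423, 4692).  Check: 62423²=3896630929, 177·4692²=3896630928, difference 1.

62423 4692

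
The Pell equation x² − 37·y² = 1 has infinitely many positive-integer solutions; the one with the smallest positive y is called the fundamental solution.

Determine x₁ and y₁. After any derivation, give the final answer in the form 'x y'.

73 12

√37 = [6; 12, …], period ℓ=1 (odd) → k=1
step 0: (6, 1)  from 6·(1,0) + (0,1)
step 1: (73, 12)  from 12·(6,1) + (1,0)
(x₁, y₁) = (73, 12);  73² − 37·12² = 1 ✓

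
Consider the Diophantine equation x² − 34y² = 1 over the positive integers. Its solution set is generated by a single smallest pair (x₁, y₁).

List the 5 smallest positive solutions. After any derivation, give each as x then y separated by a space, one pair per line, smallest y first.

35 6
2449 420
171395 29394
11995201 2057160
839492675 143971806

d=34: √d = [5; 1,4,1,10] (ℓ=4, even), read p_3/q_3
step 0: (5, 1)  from 5·(1,0) + (0,1)
…
step 2: (29, 5)  from 4·(6,1) + (5,1)
step 3: (35, 6)  from 1·(29,5) + (6,1)
(x₁, y₁) = (35, 6);  35² − 34·6² = 1 ✓
(35+6√34)^2 = 2449 + 420√34
(35+6√34)^3 = 171395 + 29394√34
(35+6√34)^4 = 11995201 + 2057160√34
(35+6√34)^5 = 839492675 + 143971806√34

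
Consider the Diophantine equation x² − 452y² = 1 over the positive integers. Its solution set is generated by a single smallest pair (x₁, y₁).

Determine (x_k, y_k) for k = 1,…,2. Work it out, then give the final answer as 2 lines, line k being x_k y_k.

√452 = [21; 3,1,5,3,10,3,5,1,3,42, …], period ℓ=10 (even) → k=9
step 0: (21, 1)  from 21·(1,0) + (0,1)
…
step 4: (1552, 73)  from 3·(489,23) + (85,4)
…
step 6: (49579, 2332)  from 3·(16009,753) + (1552,73)
…
step 8: (313483, 14745)  from 1·(263904,12413) + (49579,2332)
step 9: (1204353, 56648)  from 3·(313483,14745) + (263904,12413)
→ (1204353, 56648).  Check: 1204353²=1450466148609, 452·56648²=1450466148608, difference 1.
(x_2, y_2) = (1204353·1204353 + 452·56648·56648, 1204353·56648 + 56648·1204353) = (2900932297217, 136448377488)

1204353 56648
2900932297217 136448377488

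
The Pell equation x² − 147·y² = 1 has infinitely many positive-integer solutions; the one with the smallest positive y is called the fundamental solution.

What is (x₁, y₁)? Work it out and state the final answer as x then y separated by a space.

97 8

√147 = [12; 8,24, …], period ℓ=2 (even) → k=1
k=0  a_k=12  p_k/q_k = 12/1
k=1  a_k=8  p_k/q_k = 97/8
→ (97, 8).  Check: 97²=9409, 147·8²=9408, difference 1.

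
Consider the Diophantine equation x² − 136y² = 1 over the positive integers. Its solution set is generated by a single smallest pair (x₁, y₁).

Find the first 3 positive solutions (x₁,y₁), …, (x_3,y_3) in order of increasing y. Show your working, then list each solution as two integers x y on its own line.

35 3
2449 210
171395 14697

d=136: √d = [11; 1,1,1,22] (ℓ=4, even), read p_3/q_3
a_0=11:  p_0=11·1+0=11,  q_0=11·0+1=1
…
a_2=1:  p_2=1·12+11=23,  q_2=1·1+1=2
a_3=1:  p_3=1·23+12=35,  q_3=1·2+1=3
fundamental: x₁=35, y₁=3  (since 1225 − 136·9 = 1)
n=2: (35,3)∘(35,3) = (35·35+136·3·3, 35·3+3·35) = (2449,210)
n=3: (2449,210)∘(35,3) = (35·2449+136·3·210, 35·210+3·2449) = (171395,14697)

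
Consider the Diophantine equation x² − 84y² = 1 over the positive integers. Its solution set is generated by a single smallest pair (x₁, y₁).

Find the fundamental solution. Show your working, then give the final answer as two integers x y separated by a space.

[9; 6,18] for √84; ℓ=2 ⇒ convergent index 1
k=0  a_k=9  p_k/q_k = 9/1
k=1  a_k=6  p_k/q_k = 55/6
→ (55, 6).  Check: 55²=3025, 84·6²=3024, difference 1.

55 6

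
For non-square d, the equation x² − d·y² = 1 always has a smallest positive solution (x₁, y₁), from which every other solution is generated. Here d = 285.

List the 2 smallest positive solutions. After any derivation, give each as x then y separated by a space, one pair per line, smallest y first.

2431 144
11819521 700128

d=285: √d = [16; 1,7,2,7,1,32] (ℓ=6, even), read p_5/q_5
a_0=16:  p_0=16·1+0=16,  q_0=16·0+1=1
…
a_3=2:  p_3=2·135+17=287,  q_3=2·8+1=17
a_4=7:  p_4=7·287+135=2144,  q_4=7·17+8=127
a_5=1:  p_5=1·2144+287=2431,  q_5=1·127+17=144
fundamental: x₁=2431, y₁=144  (since 5909761 − 285·20736 = 1)
k=2:  x_2 = 2431·2431+285·144·144 = 11819521,  y_2 = 2431·144+144·2431 = 700128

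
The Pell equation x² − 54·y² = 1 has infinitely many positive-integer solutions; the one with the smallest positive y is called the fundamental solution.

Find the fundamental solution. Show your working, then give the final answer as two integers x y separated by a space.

√54 → a₀=7, period (2,1,6,1,2,14); ℓ=6 even so k=5
k=0  a_k=7  p_k/q_k = 7/1
k=1  a_k=2  p_k/q_k = 15/2
…
k=4  a_k=1  p_k/q_k = 169/23
k=5  a_k=2  p_k/q_k = 485/66
→ (485, 66).  Check: 485²=235225, 54·66²=235224, difference 1.

485 66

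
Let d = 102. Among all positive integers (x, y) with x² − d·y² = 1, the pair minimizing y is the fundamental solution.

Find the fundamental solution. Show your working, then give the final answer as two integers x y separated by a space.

101 10

d=102: √d = [10; 10,20] (ℓ=2, even), read p_1/q_1
k=0  a_k=10  p_k/q_k = 10/1
k=1  a_k=10  p_k/q_k = 101/10
fundamental: x₁=101, y₁=10  (since 10201 − 102·100 = 1)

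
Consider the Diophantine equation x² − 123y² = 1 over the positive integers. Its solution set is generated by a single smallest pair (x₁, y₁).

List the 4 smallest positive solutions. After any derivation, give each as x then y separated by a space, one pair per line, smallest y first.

122 11
29767 2684
7263026 654885
1772148577 159789256

√123 = [11; 11,22, …], period ℓ=2 (even) → k=1
step 0: (11, 1)  from 11·(1,0) + (0,1)
step 1: (122, 11)  from 11·(11,1) + (1,0)
→ (122, 11).  Check: 122²=14884, 123·11²=14883, difference 1.
(x_2, y_2) = (122·122 + 123·11·11, 122·11 + 11·122) = (29767, 2684)
(x_3, y_3) = (122·29767 + 123·11·2684, 122·2684 + 11·29767) = (7263026, 654885)
(x_4, y_4) = (122·7263026 + 123·11·654885, 122·654885 + 11·7263026) = (1772148577, 159789256)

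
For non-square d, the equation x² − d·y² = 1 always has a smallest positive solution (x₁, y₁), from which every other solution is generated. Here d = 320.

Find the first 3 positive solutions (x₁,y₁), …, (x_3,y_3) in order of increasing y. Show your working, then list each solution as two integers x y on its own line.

d=320: √d = [17; 1,7,1,34] (ℓ=4, even), read p_3/q_3
i=0: a=17 ⇒ p=17, q=1
i=1: a=1 ⇒ p=18, q=1
i=2: a=7 ⇒ p=143, q=8
i=3: a=1 ⇒ p=161, q=9
fundamental: x₁=161, y₁=9  (since 25921 − 320·81 = 1)
k=2:  x_2 = 161·161+320·9·9 = 51841,  y_2 = 161·9+9·161 = 2898
k=3:  x_3 = 161·51841+320·9·2898 = 16692641,  y_3 = 161·2898+9·51841 = 933147

161 9
51841 2898
16692641 933147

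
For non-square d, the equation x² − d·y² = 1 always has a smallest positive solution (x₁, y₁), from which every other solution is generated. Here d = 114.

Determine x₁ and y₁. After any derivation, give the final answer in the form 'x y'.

1025 96

√114 → a₀=10, period (1,2,10,2,1,20); ℓ=6 even so k=5
a_0=10:  p_0=10·1+0=10,  q_0=10·0+1=1
a_1=1:  p_1=1·10+1=11,  q_1=1·1+0=1
a_2=2:  p_2=2·11+10=32,  q_2=2·1+1=3
a_3=10:  p_3=10·32+11=331,  q_3=10·3+1=31
a_4=2:  p_4=2·331+32=694,  q_4=2·31+3=65
a_5=1:  p_5=1·694+331=1025,  q_5=1·65+31=96
fundamental: x₁=1025, y₁=96  (since 1050625 − 114·9216 = 1)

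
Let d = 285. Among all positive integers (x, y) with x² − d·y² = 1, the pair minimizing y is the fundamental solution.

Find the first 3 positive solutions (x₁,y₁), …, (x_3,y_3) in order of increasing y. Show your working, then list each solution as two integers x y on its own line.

√285 = [16; 1,7,2,7,1,32, …], period ℓ=6 (even) → k=5
i=0: a=16 ⇒ p=16, q=1
i=1: a=1 ⇒ p=17, q=1
i=2: a=7 ⇒ p=135, q=8
…
i=4: a=7 ⇒ p=2144, q=127
i=5: a=1 ⇒ p=2431, q=144
fundamental: x₁=2431, y₁=144  (since 5909761 − 285·20736 = 1)
(x_2, y_2) = (2431·2431 + 285·144·144, 2431·144 + 144·2431) = (11819521, 700128)
(x_3, y_3) = (2431·11819521 + 285·144·700128, 2431·700128 + 144·11819521) = (57466508671, 3404022192)

2431 144
11819521 700128
57466508671 3404022192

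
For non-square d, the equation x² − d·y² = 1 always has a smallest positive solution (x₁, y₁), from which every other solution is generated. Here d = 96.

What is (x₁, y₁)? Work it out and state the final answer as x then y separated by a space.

49 5

d=96: √d = [9; 1,3,1,18] (ℓ=4, even), read p_3/q_3
i=0: a=9 ⇒ p=9, q=1
…
i=2: a=3 ⇒ p=39, q=4
i=3: a=1 ⇒ p=49, q=5
→ (49, 5).  Check: 49²=2401, 96·5²=2400, difference 1.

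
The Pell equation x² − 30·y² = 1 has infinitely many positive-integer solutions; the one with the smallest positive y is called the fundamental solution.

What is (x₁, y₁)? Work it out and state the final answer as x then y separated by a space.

11 2

d=30: √d = [5; 2,10] (ℓ=2, even), read p_1/q_1
a_0=5:  p_0=5·1+0=5,  q_0=5·0+1=1
a_1=2:  p_1=2·5+1=11,  q_1=2·1+0=2
fundamental: x₁=11, y₁=2  (since 121 − 30·4 = 1)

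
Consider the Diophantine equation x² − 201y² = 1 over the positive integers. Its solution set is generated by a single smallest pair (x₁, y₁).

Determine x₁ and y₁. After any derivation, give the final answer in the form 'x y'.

√201 → a₀=14, period (5,1,1,1,2,…,1,5,28); ℓ=14 even so k=13
i=0: a=14 ⇒ p=14, q=1
…
i=5: a=2 ⇒ p=638, q=45
…
i=10: a=1 ⇒ p=33317, q=2350
i=11: a=1 ⇒ p=58085, q=4097
i=12: a=1 ⇒ p=91402, q=6447
i=13: a=5 ⇒ p=515095, q=36332
→ (515095, 36332).  Check: 515095²=265322859025, 201·36332²=265322859024, difference 1.

515095 36332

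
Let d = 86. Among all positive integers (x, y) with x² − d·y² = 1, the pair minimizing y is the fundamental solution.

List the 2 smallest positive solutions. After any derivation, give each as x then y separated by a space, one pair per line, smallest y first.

10405 1122
216528049 23348820

d=86: √d = [9; 3,1,1,1,8,1,1,1,3,18] (ℓ=10, even), read p_9/q_9
k=0  a_k=9  p_k/q_k = 9/1
…
k=2  a_k=1  p_k/q_k = 37/4
…
k=4  a_k=1  p_k/q_k = 102/11
…
k=7  a_k=1  p_k/q_k = 1864/201
k=8  a_k=1  p_k/q_k = 2847/307
k=9  a_k=3  p_k/q_k = 10405/1122
→ (10405, 1122).  Check: 10405²=108264025, 86·1122²=108264024, difference 1.
(x_2, y_2) = (10405·10405 + 86·1122·1122, 10405·1122 + 1122·10405) = (216528049, 23348820)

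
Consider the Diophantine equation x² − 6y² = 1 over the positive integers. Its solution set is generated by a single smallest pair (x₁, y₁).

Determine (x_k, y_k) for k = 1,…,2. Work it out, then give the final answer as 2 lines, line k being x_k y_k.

[2; 2,4] for √6; ℓ=2 ⇒ convergent index 1
i=0: a=2 ⇒ p=2, q=1
i=1: a=2 ⇒ p=5, q=2
→ (5, 2).  Check: 5²=25, 6·2²=24, difference 1.
(5+2√6)^2 = 49 + 20√6

5 2
49 20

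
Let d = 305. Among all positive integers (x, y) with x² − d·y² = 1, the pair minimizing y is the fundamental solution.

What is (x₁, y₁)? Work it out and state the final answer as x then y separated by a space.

489 28

√305 = [17; 2,6,2,34, …], period ℓ=4 (even) → k=3
a_0=17:  p_0=17·1+0=17,  q_0=17·0+1=1
…
a_2=6:  p_2=6·35+17=227,  q_2=6·2+1=13
a_3=2:  p_3=2·227+35=489,  q_3=2·13+2=28
→ (489, 28).  Check: 489²=239121, 305·28²=239120, difference 1.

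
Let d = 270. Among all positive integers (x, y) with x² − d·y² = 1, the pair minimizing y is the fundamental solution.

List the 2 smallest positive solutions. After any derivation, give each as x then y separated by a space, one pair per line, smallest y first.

5291 322
55989361 3407404

d=270: √d = [16; 2,3,6,3,2,32] (ℓ=6, even), read p_5/q_5
a_0=16:  p_0=16·1+0=16,  q_0=16·0+1=1
a_1=2:  p_1=2·16+1=33,  q_1=2·1+0=2
a_2=3:  p_2=3·33+16=115,  q_2=3·2+1=7
a_3=6:  p_3=6·115+33=723,  q_3=6·7+2=44
a_4=3:  p_4=3·723+115=2284,  q_4=3·44+7=139
a_5=2:  p_5=2·2284+723=5291,  q_5=2·139+44=322
fundamental: x₁=5291, y₁=322  (since 27994681 − 270·103684 = 1)
k=2:  x_2 = 5291·5291+270·322·322 = 55989361,  y_2 = 5291·322+322·5291 = 3407404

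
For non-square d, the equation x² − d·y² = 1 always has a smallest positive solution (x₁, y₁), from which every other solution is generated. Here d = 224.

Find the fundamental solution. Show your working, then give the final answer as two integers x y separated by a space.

15 1

√224 = [14; 1,28, …], period ℓ=2 (even) → k=1
k=0  a_k=14  p_k/q_k = 14/1
k=1  a_k=1  p_k/q_k = 15/1
fundamental: x₁=15, y₁=1  (since 225 − 224·1 = 1)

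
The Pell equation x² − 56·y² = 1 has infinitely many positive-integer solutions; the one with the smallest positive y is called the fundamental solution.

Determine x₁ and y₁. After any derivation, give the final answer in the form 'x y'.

√56 = [7; 2,14, …], period ℓ=2 (even) → k=1
step 0: (7, 1)  from 7·(1,0) + (0,1)
step 1: (15, 2)  from 2·(7,1) + (1,0)
(x₁, y₁) = (15, 2);  15² − 56·2² = 1 ✓

15 2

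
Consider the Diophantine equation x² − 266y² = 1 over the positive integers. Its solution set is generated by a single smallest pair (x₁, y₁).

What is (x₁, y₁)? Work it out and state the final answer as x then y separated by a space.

[16; 3,4,3,32] for √266; ℓ=4 ⇒ convergent index 3
k=0  a_k=16  p_k/q_k = 16/1
…
k=2  a_k=4  p_k/q_k = 212/13
k=3  a_k=3  p_k/q_k = 685/42
(x₁, y₁) = (685, 42);  685² − 266·42² = 1 ✓

685 42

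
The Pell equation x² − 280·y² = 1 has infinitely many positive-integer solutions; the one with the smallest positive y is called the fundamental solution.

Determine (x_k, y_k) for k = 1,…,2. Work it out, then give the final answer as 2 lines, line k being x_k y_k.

√280 → a₀=16, period (1,2,1,2,1,32); ℓ=6 even so k=5
a_0=16:  p_0=16·1+0=16,  q_0=16·0+1=1
…
a_4=2:  p_4=2·67+50=184,  q_4=2·4+3=11
a_5=1:  p_5=1·184+67=251,  q_5=1·11+4=15
→ (251, 15).  Check: 251²=63001, 280·15²=63000, difference 1.
k=2:  x_2 = 251·251+280·15·15 = 126001,  y_2 = 251·15+15·251 = 7530

251 15
126001 7530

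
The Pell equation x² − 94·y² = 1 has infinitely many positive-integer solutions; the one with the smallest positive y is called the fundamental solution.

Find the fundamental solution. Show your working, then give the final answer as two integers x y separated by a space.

√94 = [9; 1,2,3,1,1,…,2,1,18, …], period ℓ=16 (even) → k=15
a_0=9:  p_0=9·1+0=9,  q_0=9·0+1=1
…
a_2=2:  p_2=2·10+9=29,  q_2=2·1+1=3
…
a_5=1:  p_5=1·126+97=223,  q_5=1·13+10=23
a_6=5:  p_6=5·223+126=1241,  q_6=5·23+13=128
…
a_8=8:  p_8=8·1464+1241=12953,  q_8=8·151+128=1336
…
a_10=5:  p_10=5·14417+12953=85038,  q_10=5·1487+1336=8771
a_11=1:  p_11=1·85038+14417=99455,  q_11=1·8771+1487=10258
a_12=1:  p_12=1·99455+85038=184493,  q_12=1·10258+8771=19029
a_13=3:  p_13=3·184493+99455=652934,  q_13=3·19029+10258=67345
a_14=2:  p_14=2·652934+184493=1490361,  q_14=2·67345+19029=153719
a_15=1:  p_15=1·1490361+652934=2143295,  q_15=1·153719+67345=221064
fundamental: x₁=2143295, y₁=221064  (since 4593713457025 − 94·48869292096 = 1)

2143295 221064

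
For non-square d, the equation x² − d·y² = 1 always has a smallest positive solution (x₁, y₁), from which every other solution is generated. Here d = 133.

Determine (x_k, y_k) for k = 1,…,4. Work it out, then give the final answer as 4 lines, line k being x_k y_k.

[11; 1,1,7,5,1,…,1,1,22] for √133; ℓ=16 ⇒ convergent index 15
k=0  a_k=11  p_k/q_k = 11/1
…
k=2  a_k=1  p_k/q_k = 23/2
k=3  a_k=7  p_k/q_k = 173/15
k=4  a_k=5  p_k/q_k = 888/77
k=5  a_k=1  p_k/q_k = 1061/92
k=6  a_k=1  p_k/q_k = 1949/169
k=7  a_k=1  p_k/q_k = 3010/261
k=8  a_k=2  p_k/q_k = 7969/691
…
k=12  a_k=5  p_k/q_k = 168583/14618
k=13  a_k=7  p_k/q_k = 1210008/104921
k=14  a_k=1  p_k/q_k = 1378591/119539
k=15  a_k=1  p_k/q_k = 2588599/224460
(x₁, y₁) = (2588599, 224460);  2588599² − 133·224460² = 1 ✓
k=2:  x_2 = 2588599·2588599+133·224460·224460 = 13401689565601,  y_2 = 2588599·224460+224460·2588599 = 1162073863080
k=3:  x_3 = 2588599·13401689565601+133·224460·1162073863080 = 69383200415647777399,  y_3 = 2588599·1162073863080+224460·13401689565601 = 6016286479789825380
k=4:  x_4 = 2588599·69383200415647777399+133·224460·6016286479789825380 = 359210566425477440164982401,  y_4 = 2588599·6016286479789825380+224460·69383200415647777399 = 31147506330593762303822160

2588599 224460
13401689565601 1162073863080
69383200415647777399 6016286479789825380
359210566425477440164982401 31147506330593762303822160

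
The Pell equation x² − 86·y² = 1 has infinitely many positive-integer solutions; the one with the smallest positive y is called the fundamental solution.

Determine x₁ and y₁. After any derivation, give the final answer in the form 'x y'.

√86 = [9; 3,1,1,1,8,1,1,1,3,18, …], period ℓ=10 (even) → k=9
a_0=9:  p_0=9·1+0=9,  q_0=9·0+1=1
a_1=3:  p_1=3·9+1=28,  q_1=3·1+0=3
a_2=1:  p_2=1·28+9=37,  q_2=1·3+1=4
a_3=1:  p_3=1·37+28=65,  q_3=1·4+3=7
…
a_5=8:  p_5=8·102+65=881,  q_5=8·11+7=95
a_6=1:  p_6=1·881+102=983,  q_6=1·95+11=106
a_7=1:  p_7=1·983+881=1864,  q_7=1·106+95=201
a_8=1:  p_8=1·1864+983=2847,  q_8=1·201+106=307
a_9=3:  p_9=3·2847+1864=10405,  q_9=3·307+201=1122
→ (10405, 1122).  Check: 10405²=108264025, 86·1122²=108264024, difference 1.

10405 1122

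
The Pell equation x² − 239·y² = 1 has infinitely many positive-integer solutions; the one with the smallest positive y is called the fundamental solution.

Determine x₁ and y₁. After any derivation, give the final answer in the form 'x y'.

6195120 400729

[15; 2,5,1,2,4,15,4,2,1,5,2,30] for √239; ℓ=12 ⇒ convergent index 11
step 0: (15, 1)  from 15·(1,0) + (0,1)
…
step 2: (170, 11)  from 5·(31,2) + (15,1)
…
step 4: (572, 37)  from 2·(201,13) + (170,11)
step 5: (2489, 161)  from 4·(572,37) + (201,13)
step 6: (37907, 2452)  from 15·(2489,161) + (572,37)
step 7: (154117, 9969)  from 4·(37907,2452) + (2489,161)
step 8: (346141, 22390)  from 2·(154117,9969) + (37907,2452)
step 9: (500258, 32359)  from 1·(346141,22390) + (154117,9969)
step 10: (2847431, 184185)  from 5·(500258,32359) + (346141,22390)
step 11: (6195120, 400729)  from 2·(2847431,184185) + (500258,32359)
→ (6195120, 400729).  Check: 6195120²=38379511814400, 239·400729²=38379511814399, difference 1.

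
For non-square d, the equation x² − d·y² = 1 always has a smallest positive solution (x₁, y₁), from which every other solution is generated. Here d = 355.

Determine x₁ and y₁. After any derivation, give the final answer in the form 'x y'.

√355 = [18; 1,5,3,3,1,6,1,3,3,5,1,36, …], period ℓ=12 (even) → k=11
a_0=18:  p_0=18·1+0=18,  q_0=18·0+1=1
a_1=1:  p_1=1·18+1=19,  q_1=1·1+0=1
…
a_7=1:  p_7=1·10457+1545=12002,  q_7=1·555+82=637
a_8=3:  p_8=3·12002+10457=46463,  q_8=3·637+555=2466
…
a_10=5:  p_10=5·151391+46463=803418,  q_10=5·8035+2466=42641
a_11=1:  p_11=1·803418+151391=954809,  q_11=1·42641+8035=50676
fundamental: x₁=954809, y₁=50676  (since 911660226481 − 355·2568056976 = 1)

954809 50676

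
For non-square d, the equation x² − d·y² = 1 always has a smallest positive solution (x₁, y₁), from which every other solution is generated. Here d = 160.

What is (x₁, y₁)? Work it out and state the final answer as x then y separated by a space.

721 57

d=160: √d = [12; 1,1,1,5,1,1,1,24] (ℓ=8, even), read p_7/q_7
k=0  a_k=12  p_k/q_k = 12/1
k=1  a_k=1  p_k/q_k = 13/1
…
k=4  a_k=5  p_k/q_k = 215/17
k=5  a_k=1  p_k/q_k = 253/20
k=6  a_k=1  p_k/q_k = 468/37
k=7  a_k=1  p_k/q_k = 721/57
(x₁, y₁) = (721, 57);  721² − 160·57² = 1 ✓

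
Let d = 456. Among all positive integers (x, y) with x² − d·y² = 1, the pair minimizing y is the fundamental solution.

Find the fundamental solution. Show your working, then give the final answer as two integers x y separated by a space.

√456 = [21; 2,1,4,1,2,42, …], period ℓ=6 (even) → k=5
step 0: (21, 1)  from 21·(1,0) + (0,1)
…
step 3: (299, 14)  from 4·(64,3) + (43,2)
step 4: (363, 17)  from 1·(299,14) + (64,3)
step 5: (1025, 48)  from 2·(363,17) + (299,14)
→ (1025, 48).  Check: 1025²=1050625, 456·48²=1050624, difference 1.

1025 48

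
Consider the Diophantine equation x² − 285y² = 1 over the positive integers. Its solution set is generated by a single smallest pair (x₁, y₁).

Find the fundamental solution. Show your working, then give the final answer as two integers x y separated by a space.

2431 144

√285 = [16; 1,7,2,7,1,32, …], period ℓ=6 (even) → k=5
step 0: (16, 1)  from 16·(1,0) + (0,1)
…
step 4: (2144, 127)  from 7·(287,17) + (135,8)
step 5: (2431, 144)  from 1·(2144,127) + (287,17)
(x₁, y₁) = (2431, 144);  2431² − 285·144² = 1 ✓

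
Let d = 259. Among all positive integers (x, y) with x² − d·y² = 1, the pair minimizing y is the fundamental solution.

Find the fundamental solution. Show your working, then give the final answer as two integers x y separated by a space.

847225 52644

√259 = [16; 10,1,2,3,4,3,2,1,10,32, …], period ℓ=10 (even) → k=9
a_0=16:  p_0=16·1+0=16,  q_0=16·0+1=1
a_1=10:  p_1=10·16+1=161,  q_1=10·1+0=10
a_2=1:  p_2=1·161+16=177,  q_2=1·10+1=11
a_3=2:  p_3=2·177+161=515,  q_3=2·11+10=32
…
a_5=4:  p_5=4·1722+515=7403,  q_5=4·107+32=460
a_6=3:  p_6=3·7403+1722=23931,  q_6=3·460+107=1487
a_7=2:  p_7=2·23931+7403=55265,  q_7=2·1487+460=3434
a_8=1:  p_8=1·55265+23931=79196,  q_8=1·3434+1487=4921
a_9=10:  p_9=10·79196+55265=847225,  q_9=10·4921+3434=52644
fundamental: x₁=847225, y₁=52644  (since 717790200625 − 259·2771390736 = 1)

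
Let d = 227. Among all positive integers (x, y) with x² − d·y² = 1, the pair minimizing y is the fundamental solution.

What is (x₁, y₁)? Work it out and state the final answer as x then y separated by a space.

226 15

d=227: √d = [15; 15,30] (ℓ=2, even), read p_1/q_1
i=0: a=15 ⇒ p=15, q=1
i=1: a=15 ⇒ p=226, q=15
(x₁, y₁) = (226, 15);  226² − 227·15² = 1 ✓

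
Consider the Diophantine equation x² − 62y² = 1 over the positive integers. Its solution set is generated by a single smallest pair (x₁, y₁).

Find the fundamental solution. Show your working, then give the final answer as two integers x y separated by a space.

√62 → a₀=7, period (1,6,1,14); ℓ=4 even so k=3
a_0=7:  p_0=7·1+0=7,  q_0=7·0+1=1
a_1=1:  p_1=1·7+1=8,  q_1=1·1+0=1
a_2=6:  p_2=6·8+7=55,  q_2=6·1+1=7
a_3=1:  p_3=1·55+8=63,  q_3=1·7+1=8
→ (63, 8).  Check: 63²=3969, 62·8²=3968, difference 1.

63 8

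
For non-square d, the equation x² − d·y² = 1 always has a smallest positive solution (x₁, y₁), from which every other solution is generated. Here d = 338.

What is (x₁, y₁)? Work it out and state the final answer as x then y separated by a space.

114243 6214

[18; 2,1,1,2,36] for √338; ℓ=5 ⇒ convergent index 9
step 0: (18, 1)  from 18·(1,0) + (0,1)
…
step 5: (8696, 473)  from 36·(239,13) + (92,5)
…
step 8: (43958, 2391)  from 1·(26327,1432) + (17631,959)
step 9: (114243, 6214)  from 2·(43958,2391) + (26327,1432)
(x₁, y₁) = (114243, 6214);  114243² − 338·6214² = 1 ✓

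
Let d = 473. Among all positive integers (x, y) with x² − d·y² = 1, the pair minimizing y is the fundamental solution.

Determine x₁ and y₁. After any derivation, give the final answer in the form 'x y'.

√473 → a₀=21, period (1,2,1,42); ℓ=4 even so k=3
i=0: a=21 ⇒ p=21, q=1
i=1: a=1 ⇒ p=22, q=1
i=2: a=2 ⇒ p=65, q=3
i=3: a=1 ⇒ p=87, q=4
(x₁, y₁) = (87, 4);  87² − 473·4² = 1 ✓

87 4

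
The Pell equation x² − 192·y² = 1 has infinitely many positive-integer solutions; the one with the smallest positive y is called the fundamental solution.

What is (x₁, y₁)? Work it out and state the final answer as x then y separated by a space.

97 7

√192 → a₀=13, period (1,5,1,26); ℓ=4 even so k=3
k=0  a_k=13  p_k/q_k = 13/1
k=1  a_k=1  p_k/q_k = 14/1
k=2  a_k=5  p_k/q_k = 83/6
k=3  a_k=1  p_k/q_k = 97/7
(x₁, y₁) = (97, 7);  97² − 192·7² = 1 ✓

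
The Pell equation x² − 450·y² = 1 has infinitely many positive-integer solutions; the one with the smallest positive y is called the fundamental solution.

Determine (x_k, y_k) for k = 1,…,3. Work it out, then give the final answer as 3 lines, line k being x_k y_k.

19601 924
768398401 36222648
30122754096401 1420000245972

[21; 4,1,2,4,2,1,4,42] for √450; ℓ=8 ⇒ convergent index 7
k=0  a_k=21  p_k/q_k = 21/1
k=1  a_k=4  p_k/q_k = 85/4
k=2  a_k=1  p_k/q_k = 106/5
k=3  a_k=2  p_k/q_k = 297/14
…
k=5  a_k=2  p_k/q_k = 2885/136
k=6  a_k=1  p_k/q_k = 4179/197
k=7  a_k=4  p_k/q_k = 19601/924
(x₁, y₁) = (19601, 924);  19601² − 450·924² = 1 ✓
(x_2, y_2) = (19601·19601 + 450·924·924, 19601·924 + 924·19601) = (768398401, 36222648)
(x_3, y_3) = (19601·768398401 + 450·924·36222648, 19601·36222648 + 924·768398401) = (30122754096401, 1420000245972)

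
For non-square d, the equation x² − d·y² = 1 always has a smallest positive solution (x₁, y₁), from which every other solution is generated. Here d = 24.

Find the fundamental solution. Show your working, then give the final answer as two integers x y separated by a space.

√24 = [4; 1,8, …], period ℓ=2 (even) → k=1
i=0: a=4 ⇒ p=4, q=1
i=1: a=1 ⇒ p=5, q=1
fundamental: x₁=5, y₁=1  (since 25 − 24·1 = 1)

5 1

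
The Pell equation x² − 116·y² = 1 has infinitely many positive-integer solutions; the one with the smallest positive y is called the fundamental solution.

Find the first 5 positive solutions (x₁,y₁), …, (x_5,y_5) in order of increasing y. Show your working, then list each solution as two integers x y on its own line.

9801 910
192119201 17837820
3765920568201 349656946730
73819574785756801 6853975451963640
1447011301184484245001 134351626459734324550

[10; 1,3,2,1,4,1,2,3,1,20] for √116; ℓ=10 ⇒ convergent index 9
i=0: a=10 ⇒ p=10, q=1
…
i=4: a=1 ⇒ p=140, q=13
…
i=6: a=1 ⇒ p=797, q=74
i=7: a=2 ⇒ p=2251, q=209
i=8: a=3 ⇒ p=7550, q=701
i=9: a=1 ⇒ p=9801, q=910
fundamental: x₁=9801, y₁=910  (since 96059601 − 116·828100 = 1)
k=2:  x_2 = 9801·9801+116·910·910 = 192119201,  y_2 = 9801·910+910·9801 = 17837820
k=3:  x_3 = 9801·192119201+116·910·17837820 = 3765920568201,  y_3 = 9801·17837820+910·192119201 = 349656946730
k=4:  x_4 = 9801·3765920568201+116·910·349656946730 = 73819574785756801,  y_4 = 9801·349656946730+910·3765920568201 = 6853975451963640
k=5:  x_5 = 9801·73819574785756801+116·910·6853975451963640 = 1447011301184484245001,  y_5 = 9801·6853975451963640+910·73819574785756801 = 134351626459734324550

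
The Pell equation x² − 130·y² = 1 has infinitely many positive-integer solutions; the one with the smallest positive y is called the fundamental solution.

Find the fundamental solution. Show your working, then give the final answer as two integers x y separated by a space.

6499 570

[11; 2,2,22] for √130; ℓ=3 ⇒ convergent index 5
i=0: a=11 ⇒ p=11, q=1
…
i=2: a=2 ⇒ p=57, q=5
i=3: a=22 ⇒ p=1277, q=112
i=4: a=2 ⇒ p=2611, q=229
i=5: a=2 ⇒ p=6499, q=570
→ (6499, 570).  Check: 6499²=42237001, 130·570²=42237000, difference 1.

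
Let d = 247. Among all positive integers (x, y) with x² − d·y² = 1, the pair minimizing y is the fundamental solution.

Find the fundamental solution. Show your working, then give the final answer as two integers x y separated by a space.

√247 → a₀=15, period (1,2,1,1,9,1,9,1,1,2,1,30); ℓ=12 even so k=11
i=0: a=15 ⇒ p=15, q=1
i=1: a=1 ⇒ p=16, q=1
i=2: a=2 ⇒ p=47, q=3
…
i=4: a=1 ⇒ p=110, q=7
i=5: a=9 ⇒ p=1053, q=67
i=6: a=1 ⇒ p=1163, q=74
i=7: a=9 ⇒ p=11520, q=733
i=8: a=1 ⇒ p=12683, q=807
i=9: a=1 ⇒ p=24203, q=1540
i=10: a=2 ⇒ p=61089, q=3887
i=11: a=1 ⇒ p=85292, q=5427
→ (85292, 5427).  Check: 85292²=7274725264, 247·5427²=7274725263, difference 1.

85292 5427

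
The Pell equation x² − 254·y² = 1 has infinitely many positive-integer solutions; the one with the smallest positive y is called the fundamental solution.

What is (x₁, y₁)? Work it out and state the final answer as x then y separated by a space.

255 16

√254 → a₀=15, period (1,14,1,30); ℓ=4 even so k=3
i=0: a=15 ⇒ p=15, q=1
i=1: a=1 ⇒ p=16, q=1
i=2: a=14 ⇒ p=239, q=15
i=3: a=1 ⇒ p=255, q=16
fundamental: x₁=255, y₁=16  (since 65025 − 254·256 = 1)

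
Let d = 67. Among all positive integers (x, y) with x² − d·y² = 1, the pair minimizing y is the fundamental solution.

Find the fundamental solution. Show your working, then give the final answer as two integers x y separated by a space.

48842 5967

d=67: √d = [8; 5,2,1,1,7,1,1,2,5,16] (ℓ=10, even), read p_9/q_9
a_0=8:  p_0=8·1+0=8,  q_0=8·0+1=1
a_1=5:  p_1=5·8+1=41,  q_1=5·1+0=5
a_2=2:  p_2=2·41+8=90,  q_2=2·5+1=11
…
a_8=2:  p_8=2·3577+1899=9053,  q_8=2·437+232=1106
a_9=5:  p_9=5·9053+3577=48842,  q_9=5·1106+437=5967
→ (48842, 5967).  Check: 48842²=2385540964, 67·5967²=2385540963, difference 1.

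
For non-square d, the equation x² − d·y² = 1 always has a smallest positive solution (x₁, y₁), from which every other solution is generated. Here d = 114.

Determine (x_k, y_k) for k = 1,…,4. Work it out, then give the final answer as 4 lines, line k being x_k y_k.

1025 96
2101249 196800
4307559425 403439904
8830494720001 827051606400

√114 = [10; 1,2,10,2,1,20, …], period ℓ=6 (even) → k=5
step 0: (10, 1)  from 10·(1,0) + (0,1)
step 1: (11, 1)  from 1·(10,1) + (1,0)
step 2: (32, 3)  from 2·(11,1) + (10,1)
…
step 4: (694, 65)  from 2·(331,31) + (32,3)
step 5: (1025, 96)  from 1·(694,65) + (331,31)
(x₁, y₁) = (1025, 96);  1025² − 114·96² = 1 ✓
(1025+96√114)^2 = 2101249 + 196800√114
(1025+96√114)^3 = 4307559425 + 403439904√114
(1025+96√114)^4 = 8830494720001 + 827051606400√114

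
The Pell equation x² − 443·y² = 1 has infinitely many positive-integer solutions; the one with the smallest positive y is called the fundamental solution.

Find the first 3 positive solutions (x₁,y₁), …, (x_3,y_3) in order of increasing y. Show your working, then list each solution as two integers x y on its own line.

442 21
390727 18564
345402226 16410555

[21; 21,42] for √443; ℓ=2 ⇒ convergent index 1
step 0: (21, 1)  from 21·(1,0) + (0,1)
step 1: (442, 21)  from 21·(21,1) + (1,0)
→ (442, 21).  Check: 442²=195364, 443·21²=195363, difference 1.
(x_2, y_2) = (442·442 + 443·21·21, 442·21 + 21·442) = (390727, 18564)
(x_3, y_3) = (442·390727 + 443·21·18564, 442·18564 + 21·390727) = (345402226, 16410555)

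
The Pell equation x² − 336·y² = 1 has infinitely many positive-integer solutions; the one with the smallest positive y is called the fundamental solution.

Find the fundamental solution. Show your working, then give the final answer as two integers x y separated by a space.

55 3

d=336: √d = [18; 3,36] (ℓ=2, even), read p_1/q_1
step 0: (18, 1)  from 18·(1,0) + (0,1)
step 1: (55, 3)  from 3·(18,1) + (1,0)
(x₁, y₁) = (55, 3);  55² − 336·3² = 1 ✓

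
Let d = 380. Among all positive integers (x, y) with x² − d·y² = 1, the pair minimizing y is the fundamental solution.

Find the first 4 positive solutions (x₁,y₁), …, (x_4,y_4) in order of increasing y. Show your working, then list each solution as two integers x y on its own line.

√380 → a₀=19, period (2,38); ℓ=2 even so k=1
k=0  a_k=19  p_k/q_k = 19/1
k=1  a_k=2  p_k/q_k = 39/2
fundamental: x₁=39, y₁=2  (since 1521 − 380·4 = 1)
(x_2, y_2) = (39·39 + 380·2·2, 39·2 + 2·39) = (3041, 156)
(x_3, y_3) = (39·3041 + 380·2·156, 39·156 + 2·3041) = (237159, 12166)
(x_4, y_4) = (39·237159 + 380·2·12166, 39·12166 + 2·237159) = (18495361, 948792)

39 2
3041 156
237159 12166
18495361 948792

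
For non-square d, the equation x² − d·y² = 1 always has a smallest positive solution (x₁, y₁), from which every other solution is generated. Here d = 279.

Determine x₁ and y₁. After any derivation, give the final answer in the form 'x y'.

1520 91

√279 → a₀=16, period (1,2,2,1,2,2,1,32); ℓ=8 even so k=7
a_0=16:  p_0=16·1+0=16,  q_0=16·0+1=1
a_1=1:  p_1=1·16+1=17,  q_1=1·1+0=1
…
a_4=1:  p_4=1·117+50=167,  q_4=1·7+3=10
…
a_6=2:  p_6=2·451+167=1069,  q_6=2·27+10=64
a_7=1:  p_7=1·1069+451=1520,  q_7=1·64+27=91
(x₁, y₁) = (1520, 91);  1520² − 279·91² = 1 ✓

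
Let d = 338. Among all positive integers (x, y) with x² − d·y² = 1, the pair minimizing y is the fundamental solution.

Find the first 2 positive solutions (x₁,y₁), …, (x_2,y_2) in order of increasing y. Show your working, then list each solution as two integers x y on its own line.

114243 6214
26102926097 1419812004

d=338: √d = [18; 2,1,1,2,36] (ℓ=5, odd), read p_9/q_9
a_0=18:  p_0=18·1+0=18,  q_0=18·0+1=1
a_1=2:  p_1=2·18+1=37,  q_1=2·1+0=2
a_2=1:  p_2=1·37+18=55,  q_2=1·2+1=3
…
a_4=2:  p_4=2·92+55=239,  q_4=2·5+3=13
a_5=36:  p_5=36·239+92=8696,  q_5=36·13+5=473
a_6=2:  p_6=2·8696+239=17631,  q_6=2·473+13=959
a_7=1:  p_7=1·17631+8696=26327,  q_7=1·959+473=1432
a_8=1:  p_8=1·26327+17631=43958,  q_8=1·1432+959=2391
a_9=2:  p_9=2·43958+26327=114243,  q_9=2·2391+1432=6214
(x₁, y₁) = (114243, 6214);  114243² − 338·6214² = 1 ✓
k=2:  x_2 = 114243·114243+338·6214·6214 = 26102926097,  y_2 = 114243·6214+6214·114243 = 1419812004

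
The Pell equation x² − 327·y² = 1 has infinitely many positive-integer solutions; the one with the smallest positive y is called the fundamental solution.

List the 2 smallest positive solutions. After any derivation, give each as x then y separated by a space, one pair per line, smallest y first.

217 12
94177 5208

√327 = [18; 12,36, …], period ℓ=2 (even) → k=1
k=0  a_k=18  p_k/q_k = 18/1
k=1  a_k=12  p_k/q_k = 217/12
→ (217, 12).  Check: 217²=47089, 327·12²=47088, difference 1.
k=2:  x_2 = 217·217+327·12·12 = 94177,  y_2 = 217·12+12·217 = 5208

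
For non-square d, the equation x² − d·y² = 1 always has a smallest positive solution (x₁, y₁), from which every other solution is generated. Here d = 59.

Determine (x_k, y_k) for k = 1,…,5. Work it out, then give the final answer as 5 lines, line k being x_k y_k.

530 69
561799 73140
595506410 77528331
631236232801 82179957720
669109811262650 87110677654869

√59 → a₀=7, period (1,2,7,2,1,14); ℓ=6 even so k=5
a_0=7:  p_0=7·1+0=7,  q_0=7·0+1=1
a_1=1:  p_1=1·7+1=8,  q_1=1·1+0=1
…
a_3=7:  p_3=7·23+8=169,  q_3=7·3+1=22
a_4=2:  p_4=2·169+23=361,  q_4=2·22+3=47
a_5=1:  p_5=1·361+169=530,  q_5=1·47+22=69
(x₁, y₁) = (530, 69);  530² − 59·69² = 1 ✓
(530+69√59)^2 = 561799 + 73140√59
(530+69√59)^3 = 595506410 + 77528331√59
(530+69√59)^4 = 631236232801 + 82179957720√59
(530+69√59)^5 = 669109811262650 + 87110677654869√59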